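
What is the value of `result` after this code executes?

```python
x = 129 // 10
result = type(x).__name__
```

x is int; result = 'int'

'int'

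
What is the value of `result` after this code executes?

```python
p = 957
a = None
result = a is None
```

p = 957; a = None; result = True

True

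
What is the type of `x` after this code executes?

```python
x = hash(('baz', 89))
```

hash() returns int

int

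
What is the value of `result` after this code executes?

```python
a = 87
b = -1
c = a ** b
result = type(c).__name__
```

a is int; b is int; c is float; result = 'float'

'float'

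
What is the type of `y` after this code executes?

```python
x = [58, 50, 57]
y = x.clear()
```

list.clear() returns None

NoneType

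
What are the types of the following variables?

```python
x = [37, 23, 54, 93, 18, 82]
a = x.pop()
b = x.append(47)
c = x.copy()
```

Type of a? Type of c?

pop() returns element; copy() returns list

int, list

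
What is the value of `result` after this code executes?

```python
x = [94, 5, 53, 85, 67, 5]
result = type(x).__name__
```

x is list; result = 'list'

'list'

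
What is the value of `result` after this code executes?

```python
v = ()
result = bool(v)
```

v = (); result = False

False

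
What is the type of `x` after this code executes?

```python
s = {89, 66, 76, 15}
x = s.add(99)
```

set.add() returns None (mutates in place)

NoneType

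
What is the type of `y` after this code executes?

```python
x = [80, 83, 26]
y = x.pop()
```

list.pop() returns the popped element

int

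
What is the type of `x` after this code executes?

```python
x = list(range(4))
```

list(range()) returns list

list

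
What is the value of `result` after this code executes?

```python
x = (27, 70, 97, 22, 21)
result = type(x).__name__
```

x is tuple; result = 'tuple'

'tuple'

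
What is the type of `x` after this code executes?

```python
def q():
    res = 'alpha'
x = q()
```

Function without return returns None

NoneType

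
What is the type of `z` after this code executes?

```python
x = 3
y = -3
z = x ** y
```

int ** negative = float

float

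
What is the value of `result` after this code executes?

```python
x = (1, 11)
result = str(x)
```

x = (1, 11); result = '(1, 11)'

'(1, 11)'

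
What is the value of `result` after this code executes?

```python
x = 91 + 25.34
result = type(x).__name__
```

x is float; result = 'float'

'float'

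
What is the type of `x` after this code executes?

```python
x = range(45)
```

range() returns a range object

range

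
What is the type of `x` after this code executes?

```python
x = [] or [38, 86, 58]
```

'or' returns first truthy value (list)

list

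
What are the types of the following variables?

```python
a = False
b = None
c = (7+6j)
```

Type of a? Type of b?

a is assigned the constant False, which has type bool; b is assigned None, whose type is NoneType

bool, NoneType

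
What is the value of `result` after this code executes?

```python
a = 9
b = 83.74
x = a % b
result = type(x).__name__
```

a is int; b is float; x is float; result = 'float'

'float'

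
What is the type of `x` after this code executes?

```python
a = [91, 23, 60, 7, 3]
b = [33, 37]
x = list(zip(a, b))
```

list(zip()) returns a list of tuples

list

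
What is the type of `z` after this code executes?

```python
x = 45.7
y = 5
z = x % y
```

float % int = float

float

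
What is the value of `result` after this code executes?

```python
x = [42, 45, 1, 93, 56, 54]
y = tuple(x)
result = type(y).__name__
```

x is list; y is tuple; result = 'tuple'

'tuple'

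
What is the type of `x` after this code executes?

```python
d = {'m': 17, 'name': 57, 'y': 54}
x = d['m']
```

Accessing dict[str, int] with str key returns int

int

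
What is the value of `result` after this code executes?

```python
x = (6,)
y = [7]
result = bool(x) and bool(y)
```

x = (6,); y = [7]; result = True

True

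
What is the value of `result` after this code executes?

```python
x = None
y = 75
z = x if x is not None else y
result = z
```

x = None; y = 75; z = 75; result = 75

75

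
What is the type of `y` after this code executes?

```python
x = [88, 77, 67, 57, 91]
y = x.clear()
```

list.clear() returns None

NoneType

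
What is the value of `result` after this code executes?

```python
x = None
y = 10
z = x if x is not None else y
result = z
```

x = None; y = 10; z = 10; result = 10

10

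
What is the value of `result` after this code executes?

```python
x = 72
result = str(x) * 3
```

x = 72; result = '727272'

'727272'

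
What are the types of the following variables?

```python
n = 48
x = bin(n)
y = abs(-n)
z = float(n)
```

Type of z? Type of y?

float() returns float; abs() of int returns int

float, int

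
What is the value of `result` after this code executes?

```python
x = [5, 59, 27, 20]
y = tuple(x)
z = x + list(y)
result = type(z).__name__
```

x is list; y is tuple; z is list; result = 'list'

'list'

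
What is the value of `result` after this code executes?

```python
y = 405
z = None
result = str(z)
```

y = 405; z = None; result = 'None'

'None'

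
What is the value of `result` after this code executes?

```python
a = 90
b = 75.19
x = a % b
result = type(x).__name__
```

a is int; b is float; x is float; result = 'float'

'float'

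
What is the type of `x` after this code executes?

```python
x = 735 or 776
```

'or' returns first truthy value (int)

int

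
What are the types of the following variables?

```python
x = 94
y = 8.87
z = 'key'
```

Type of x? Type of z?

x is assigned a bare integer (no decimal point), so it is an int; z is assigned a quoted string literal, so it is a str

int, str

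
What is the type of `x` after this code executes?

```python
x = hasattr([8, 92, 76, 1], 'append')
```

hasattr() returns bool

bool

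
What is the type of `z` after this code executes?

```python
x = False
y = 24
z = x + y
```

bool + int = int (bool is subclass of int)

int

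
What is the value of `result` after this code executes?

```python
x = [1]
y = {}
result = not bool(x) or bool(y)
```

x = [1]; y = {}; result = False

False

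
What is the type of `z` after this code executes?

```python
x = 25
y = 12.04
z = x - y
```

int - float = float

float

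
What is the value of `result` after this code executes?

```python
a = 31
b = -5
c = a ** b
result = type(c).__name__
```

a is int; b is int; c is float; result = 'float'

'float'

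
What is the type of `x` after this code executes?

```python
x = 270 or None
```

'or' returns first truthy value

int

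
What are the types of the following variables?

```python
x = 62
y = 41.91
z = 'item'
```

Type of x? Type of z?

x is assigned a bare integer (no decimal point), so it is an int; z is assigned a quoted string literal, so it is a str

int, str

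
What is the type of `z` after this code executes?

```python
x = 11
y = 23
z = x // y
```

int // int = int

int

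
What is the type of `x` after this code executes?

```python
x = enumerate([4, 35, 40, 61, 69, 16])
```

enumerate() returns an enumerate object

enumerate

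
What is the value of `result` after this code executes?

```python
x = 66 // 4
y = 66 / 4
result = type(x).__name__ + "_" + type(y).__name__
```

x is int; y is float; result = 'int_float'

'int_float'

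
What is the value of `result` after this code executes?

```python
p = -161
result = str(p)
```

p = -161; result = '-161'

'-161'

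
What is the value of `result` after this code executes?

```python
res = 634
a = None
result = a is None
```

res = 634; a = None; result = True

True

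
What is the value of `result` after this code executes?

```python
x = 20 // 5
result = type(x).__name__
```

x is int; result = 'int'

'int'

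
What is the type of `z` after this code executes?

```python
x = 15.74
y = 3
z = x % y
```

float % int = float

float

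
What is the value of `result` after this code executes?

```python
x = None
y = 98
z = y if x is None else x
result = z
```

x = None; y = 98; z = 98; result = 98

98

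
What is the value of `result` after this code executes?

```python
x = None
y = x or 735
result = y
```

x = None; y = 735; result = 735

735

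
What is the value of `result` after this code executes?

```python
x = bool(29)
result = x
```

x = True; result = True

True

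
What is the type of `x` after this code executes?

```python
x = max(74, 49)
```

max() of ints returns int

int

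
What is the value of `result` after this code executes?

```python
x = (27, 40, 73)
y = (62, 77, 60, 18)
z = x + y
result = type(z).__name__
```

x is tuple; y is tuple; z is tuple; result = 'tuple'

'tuple'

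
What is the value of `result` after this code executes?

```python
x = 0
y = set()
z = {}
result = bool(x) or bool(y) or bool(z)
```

x = 0; y = set(); z = {}; result = False

False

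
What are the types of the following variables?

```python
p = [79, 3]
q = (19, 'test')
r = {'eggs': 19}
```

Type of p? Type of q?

p is assigned a list literal (square brackets); q is assigned a tuple (parenthesized, comma-separated values)

list, tuple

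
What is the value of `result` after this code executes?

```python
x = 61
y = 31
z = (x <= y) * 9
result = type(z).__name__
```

x is int; y is int; z is int; result = 'int'

'int'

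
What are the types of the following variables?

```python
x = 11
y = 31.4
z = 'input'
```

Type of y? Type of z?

y is assigned a number with a decimal point, so it is a float; z is assigned a quoted string literal, so it is a str

float, str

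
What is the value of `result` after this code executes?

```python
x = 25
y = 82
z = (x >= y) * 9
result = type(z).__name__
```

x is int; y is int; z is int; result = 'int'

'int'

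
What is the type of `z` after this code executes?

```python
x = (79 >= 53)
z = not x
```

'not' returns bool

bool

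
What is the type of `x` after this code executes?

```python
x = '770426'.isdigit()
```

str.isdigit() returns bool

bool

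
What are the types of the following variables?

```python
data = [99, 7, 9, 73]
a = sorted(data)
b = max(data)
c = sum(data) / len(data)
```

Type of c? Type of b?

int / int = float; max of ints returns int

float, int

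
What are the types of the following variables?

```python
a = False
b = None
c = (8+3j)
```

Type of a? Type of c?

a is assigned the constant False, which has type bool; c is assigned (8+3j), an int plus an imaginary literal (j suffix), which evaluates to complex

bool, complex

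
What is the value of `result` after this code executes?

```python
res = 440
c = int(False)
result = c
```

res = 440; c = 0; result = 0

0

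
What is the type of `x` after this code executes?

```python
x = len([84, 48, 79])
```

len() always returns int

int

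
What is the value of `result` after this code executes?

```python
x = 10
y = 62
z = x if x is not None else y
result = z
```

x = 10; y = 62; z = 10; result = 10

10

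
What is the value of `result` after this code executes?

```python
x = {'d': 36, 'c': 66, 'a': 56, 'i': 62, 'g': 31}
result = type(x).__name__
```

x is dict; result = 'dict'

'dict'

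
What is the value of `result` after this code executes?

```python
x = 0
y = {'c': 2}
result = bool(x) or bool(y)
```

x = 0; y = {'c': 2}; result = True

True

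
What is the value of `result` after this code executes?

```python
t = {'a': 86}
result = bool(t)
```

t = {'a': 86}; result = True

True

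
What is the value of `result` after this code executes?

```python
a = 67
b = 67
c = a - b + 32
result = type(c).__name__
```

a is int; b is int; c is int; result = 'int'

'int'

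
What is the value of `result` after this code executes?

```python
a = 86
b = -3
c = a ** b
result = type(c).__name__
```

a is int; b is int; c is float; result = 'float'

'float'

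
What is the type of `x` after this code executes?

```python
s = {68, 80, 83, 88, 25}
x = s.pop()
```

Popping from set[int] returns int

int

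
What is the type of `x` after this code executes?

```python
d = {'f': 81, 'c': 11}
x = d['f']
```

Accessing dict[str, int] with str key returns int

int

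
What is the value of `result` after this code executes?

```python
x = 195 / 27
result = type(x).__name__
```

x is float; result = 'float'

'float'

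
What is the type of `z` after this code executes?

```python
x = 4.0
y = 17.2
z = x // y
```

float // float = float

float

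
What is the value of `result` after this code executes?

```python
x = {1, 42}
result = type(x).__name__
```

x is set; result = 'set'

'set'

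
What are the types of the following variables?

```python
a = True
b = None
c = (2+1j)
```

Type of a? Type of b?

a is assigned the constant True, which has type bool; b is assigned None, whose type is NoneType

bool, NoneType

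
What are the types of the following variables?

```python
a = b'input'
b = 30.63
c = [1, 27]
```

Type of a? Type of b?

a is assigned a bytes literal (b'...' prefix); b is assigned a number with a decimal point, so it is a float

bytes, float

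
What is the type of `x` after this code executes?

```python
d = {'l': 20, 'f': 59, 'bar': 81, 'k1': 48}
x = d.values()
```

.values() returns dict_values view

dict_values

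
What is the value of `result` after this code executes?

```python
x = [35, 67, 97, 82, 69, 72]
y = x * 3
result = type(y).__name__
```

x is list; y is list; result = 'list'

'list'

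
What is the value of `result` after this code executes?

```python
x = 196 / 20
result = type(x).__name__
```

x is float; result = 'float'

'float'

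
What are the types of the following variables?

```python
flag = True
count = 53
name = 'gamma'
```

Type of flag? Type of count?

flag is assigned the constant True, which has type bool; count is assigned a bare integer (no decimal point), so it is an int

bool, int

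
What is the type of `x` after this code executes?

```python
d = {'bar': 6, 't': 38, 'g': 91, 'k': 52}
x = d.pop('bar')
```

dict.pop() returns the value

int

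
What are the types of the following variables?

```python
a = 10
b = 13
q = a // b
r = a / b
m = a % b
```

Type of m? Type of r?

% of ints returns int; / returns float

int, float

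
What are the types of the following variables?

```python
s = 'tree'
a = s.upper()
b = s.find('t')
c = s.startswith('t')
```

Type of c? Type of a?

startswith() returns bool; upper() returns str

bool, str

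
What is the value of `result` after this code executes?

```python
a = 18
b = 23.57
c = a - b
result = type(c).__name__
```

a is int; b is float; c is float; result = 'float'

'float'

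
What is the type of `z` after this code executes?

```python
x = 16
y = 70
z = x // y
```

int // int = int

int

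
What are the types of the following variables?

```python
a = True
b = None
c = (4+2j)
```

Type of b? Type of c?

b is assigned None, whose type is NoneType; c is assigned (4+2j), an int plus an imaginary literal (j suffix), which evaluates to complex

NoneType, complex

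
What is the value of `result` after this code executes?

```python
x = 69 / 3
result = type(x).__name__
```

x is float; result = 'float'

'float'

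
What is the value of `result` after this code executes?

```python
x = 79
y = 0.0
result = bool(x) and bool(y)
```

x = 79; y = 0.0; result = False

False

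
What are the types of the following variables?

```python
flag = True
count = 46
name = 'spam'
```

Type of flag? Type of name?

flag is assigned the constant True, which has type bool; name is assigned a quoted string literal, so it is a str

bool, str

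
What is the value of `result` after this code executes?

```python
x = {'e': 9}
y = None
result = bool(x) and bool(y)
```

x = {'e': 9}; y = None; result = False

False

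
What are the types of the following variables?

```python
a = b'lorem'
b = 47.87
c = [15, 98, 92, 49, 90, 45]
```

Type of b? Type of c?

b is assigned a number with a decimal point, so it is a float; c is assigned a list literal (square brackets)

float, list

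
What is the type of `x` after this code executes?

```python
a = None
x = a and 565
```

'and' returns first falsy value (None)

NoneType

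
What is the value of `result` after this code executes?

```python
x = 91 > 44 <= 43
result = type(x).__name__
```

x is bool; result = 'bool'

'bool'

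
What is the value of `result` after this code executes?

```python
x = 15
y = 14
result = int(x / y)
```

x = 15; y = 14; result = 1

1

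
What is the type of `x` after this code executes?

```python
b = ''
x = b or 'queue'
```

'or' returns first truthy value (str)

str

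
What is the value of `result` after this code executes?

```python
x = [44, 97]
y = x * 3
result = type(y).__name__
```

x is list; y is list; result = 'list'

'list'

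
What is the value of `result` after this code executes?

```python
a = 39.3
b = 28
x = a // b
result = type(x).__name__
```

a is float; b is int; x is float; result = 'float'

'float'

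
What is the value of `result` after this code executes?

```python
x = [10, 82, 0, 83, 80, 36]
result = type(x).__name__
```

x is list; result = 'list'

'list'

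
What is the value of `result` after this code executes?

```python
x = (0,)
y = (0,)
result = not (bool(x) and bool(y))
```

x = (0,); y = (0,); result = False

False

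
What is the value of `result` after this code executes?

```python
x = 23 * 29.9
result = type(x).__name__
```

x is float; result = 'float'

'float'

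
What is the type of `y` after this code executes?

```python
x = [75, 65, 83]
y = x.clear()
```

list.clear() returns None

NoneType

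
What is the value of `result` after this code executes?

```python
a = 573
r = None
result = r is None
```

a = 573; r = None; result = True

True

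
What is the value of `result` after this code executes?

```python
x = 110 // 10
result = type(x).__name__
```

x is int; result = 'int'

'int'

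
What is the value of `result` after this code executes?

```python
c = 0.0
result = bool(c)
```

c = 0.0; result = False

False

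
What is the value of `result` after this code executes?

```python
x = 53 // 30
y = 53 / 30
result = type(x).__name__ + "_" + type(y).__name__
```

x is int; y is float; result = 'int_float'

'int_float'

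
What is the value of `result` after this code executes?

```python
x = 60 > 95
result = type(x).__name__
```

x is bool; result = 'bool'

'bool'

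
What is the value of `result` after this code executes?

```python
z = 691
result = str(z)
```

z = 691; result = '691'

'691'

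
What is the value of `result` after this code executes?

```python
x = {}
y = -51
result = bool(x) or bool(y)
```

x = {}; y = -51; result = True

True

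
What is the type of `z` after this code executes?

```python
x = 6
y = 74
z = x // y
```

int // int = int

int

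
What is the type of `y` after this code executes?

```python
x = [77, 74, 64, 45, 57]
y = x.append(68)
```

list.append() returns None (mutates in place)

NoneType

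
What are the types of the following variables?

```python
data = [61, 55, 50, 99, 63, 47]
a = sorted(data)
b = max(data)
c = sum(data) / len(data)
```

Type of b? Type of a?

max of ints returns int; sorted() returns list

int, list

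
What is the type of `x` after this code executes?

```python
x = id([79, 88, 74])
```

id() returns int

int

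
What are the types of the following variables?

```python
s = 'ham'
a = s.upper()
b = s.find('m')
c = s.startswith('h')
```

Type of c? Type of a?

startswith() returns bool; upper() returns str

bool, str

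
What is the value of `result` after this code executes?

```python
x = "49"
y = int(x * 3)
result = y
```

x = '49'; y = 494949; result = 494949

494949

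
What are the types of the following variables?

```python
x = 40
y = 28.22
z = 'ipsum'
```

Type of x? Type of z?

x is assigned a bare integer (no decimal point), so it is an int; z is assigned a quoted string literal, so it is a str

int, str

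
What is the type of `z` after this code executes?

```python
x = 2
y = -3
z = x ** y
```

int ** negative = float

float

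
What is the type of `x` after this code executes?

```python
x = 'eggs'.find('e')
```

str.find() returns int index

int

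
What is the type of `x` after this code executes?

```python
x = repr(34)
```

repr() returns str

str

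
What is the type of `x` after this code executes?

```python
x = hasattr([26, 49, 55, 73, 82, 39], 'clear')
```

hasattr() returns bool

bool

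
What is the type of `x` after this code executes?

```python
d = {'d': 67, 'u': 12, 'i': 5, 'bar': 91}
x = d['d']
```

Accessing dict[str, int] with str key returns int

int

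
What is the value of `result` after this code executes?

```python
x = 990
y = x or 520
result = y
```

x = 990; y = 990; result = 990

990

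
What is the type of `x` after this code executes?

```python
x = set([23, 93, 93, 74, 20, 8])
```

set() constructor returns set

set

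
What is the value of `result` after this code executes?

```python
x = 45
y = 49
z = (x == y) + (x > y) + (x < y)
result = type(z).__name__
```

x is int; y is int; z is int; result = 'int'

'int'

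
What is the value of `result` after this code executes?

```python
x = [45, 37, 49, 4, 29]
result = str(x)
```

x = [45, 37, 49, 4, 29]; result = '[45, 37, 49, 4, 29]'

'[45, 37, 49, 4, 29]'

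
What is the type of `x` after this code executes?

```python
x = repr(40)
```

repr() returns str

str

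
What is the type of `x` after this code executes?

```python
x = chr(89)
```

chr() returns str (single char)

str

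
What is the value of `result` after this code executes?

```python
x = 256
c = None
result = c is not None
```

x = 256; c = None; result = False

False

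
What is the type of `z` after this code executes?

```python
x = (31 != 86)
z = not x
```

'not' returns bool

bool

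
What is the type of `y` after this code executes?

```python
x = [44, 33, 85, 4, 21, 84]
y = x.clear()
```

list.clear() returns None

NoneType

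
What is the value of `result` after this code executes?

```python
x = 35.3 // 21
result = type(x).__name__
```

x is float; result = 'float'

'float'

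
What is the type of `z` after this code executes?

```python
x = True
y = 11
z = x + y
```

bool + int = int (bool is subclass of int)

int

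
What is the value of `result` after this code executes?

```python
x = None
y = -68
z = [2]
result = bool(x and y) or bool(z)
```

x = None; y = -68; z = [2]; result = True

True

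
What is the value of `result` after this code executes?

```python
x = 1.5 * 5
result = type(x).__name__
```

x is float; result = 'float'

'float'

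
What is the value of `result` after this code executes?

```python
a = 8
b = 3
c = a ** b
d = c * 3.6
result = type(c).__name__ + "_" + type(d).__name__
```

a is int; b is int; c is int; d is float; result = 'int_float'

'int_float'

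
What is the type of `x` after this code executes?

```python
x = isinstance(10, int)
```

isinstance() returns bool

bool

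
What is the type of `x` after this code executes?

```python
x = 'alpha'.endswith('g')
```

str.endswith() returns bool

bool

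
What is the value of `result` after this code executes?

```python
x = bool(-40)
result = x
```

x = True; result = True

True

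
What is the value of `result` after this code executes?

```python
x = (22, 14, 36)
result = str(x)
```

x = (22, 14, 36); result = '(22, 14, 36)'

'(22, 14, 36)'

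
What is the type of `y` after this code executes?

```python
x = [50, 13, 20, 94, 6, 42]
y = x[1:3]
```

Slicing a list returns a list

list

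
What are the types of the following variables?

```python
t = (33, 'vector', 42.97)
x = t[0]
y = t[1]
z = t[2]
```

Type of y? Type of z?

tuple[1] is str; tuple[2] is float

str, float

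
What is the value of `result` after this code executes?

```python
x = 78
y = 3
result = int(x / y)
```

x = 78; y = 3; result = 26

26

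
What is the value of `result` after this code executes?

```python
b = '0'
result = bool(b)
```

b = '0'; result = True

True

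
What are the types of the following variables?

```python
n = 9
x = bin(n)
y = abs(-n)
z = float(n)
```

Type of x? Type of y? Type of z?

bin() returns str; abs() of int returns int; float() returns float

str, int, float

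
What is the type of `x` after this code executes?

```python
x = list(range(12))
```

list(range()) returns list

list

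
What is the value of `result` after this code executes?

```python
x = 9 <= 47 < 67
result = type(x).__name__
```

x is bool; result = 'bool'

'bool'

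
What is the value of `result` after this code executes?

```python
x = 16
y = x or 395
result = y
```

x = 16; y = 16; result = 16

16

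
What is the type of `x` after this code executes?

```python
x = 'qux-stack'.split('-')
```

str.split() returns list

list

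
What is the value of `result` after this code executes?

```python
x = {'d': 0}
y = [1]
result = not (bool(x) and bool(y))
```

x = {'d': 0}; y = [1]; result = False

False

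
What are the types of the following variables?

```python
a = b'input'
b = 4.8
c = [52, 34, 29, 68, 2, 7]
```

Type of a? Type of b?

a is assigned a bytes literal (b'...' prefix); b is assigned a number with a decimal point, so it is a float

bytes, float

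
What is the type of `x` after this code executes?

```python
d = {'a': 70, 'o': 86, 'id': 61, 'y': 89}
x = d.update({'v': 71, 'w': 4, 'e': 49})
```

dict.update() returns None

NoneType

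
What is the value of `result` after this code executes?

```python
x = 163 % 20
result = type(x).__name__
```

x is int; result = 'int'

'int'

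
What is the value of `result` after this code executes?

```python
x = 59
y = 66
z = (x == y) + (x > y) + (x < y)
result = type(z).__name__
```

x is int; y is int; z is int; result = 'int'

'int'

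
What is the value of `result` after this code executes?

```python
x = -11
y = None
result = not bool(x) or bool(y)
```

x = -11; y = None; result = False

False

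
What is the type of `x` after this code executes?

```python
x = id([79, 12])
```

id() returns int

int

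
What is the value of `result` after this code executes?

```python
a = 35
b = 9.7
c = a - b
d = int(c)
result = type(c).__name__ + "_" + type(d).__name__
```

a is int; b is float; c is float; d is int; result = 'float_int'

'float_int'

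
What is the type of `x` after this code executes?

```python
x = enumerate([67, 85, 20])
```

enumerate() returns an enumerate object

enumerate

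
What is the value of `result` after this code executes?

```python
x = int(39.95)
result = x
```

x = 39; result = 39

39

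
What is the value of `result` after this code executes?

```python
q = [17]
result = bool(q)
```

q = [17]; result = True

True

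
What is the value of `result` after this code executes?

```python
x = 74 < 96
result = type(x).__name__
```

x is bool; result = 'bool'

'bool'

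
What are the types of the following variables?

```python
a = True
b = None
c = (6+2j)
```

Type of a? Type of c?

a is assigned the constant True, which has type bool; c is assigned (6+2j), an int plus an imaginary literal (j suffix), which evaluates to complex

bool, complex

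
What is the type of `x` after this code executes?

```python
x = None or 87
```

'or' with None returns the other truthy value

int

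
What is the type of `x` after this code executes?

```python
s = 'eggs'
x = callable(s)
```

callable() returns bool

bool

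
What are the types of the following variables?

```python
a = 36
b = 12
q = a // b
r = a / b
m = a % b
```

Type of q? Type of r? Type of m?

// returns int; / returns float; % of ints returns int

int, float, int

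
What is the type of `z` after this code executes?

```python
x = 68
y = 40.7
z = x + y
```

int + float = float

float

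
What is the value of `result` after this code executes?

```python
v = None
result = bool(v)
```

v = None; result = False

False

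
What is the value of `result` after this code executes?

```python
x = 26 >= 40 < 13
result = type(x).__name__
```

x is bool; result = 'bool'

'bool'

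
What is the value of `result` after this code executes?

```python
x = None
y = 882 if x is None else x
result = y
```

x = None; y = 882; result = 882

882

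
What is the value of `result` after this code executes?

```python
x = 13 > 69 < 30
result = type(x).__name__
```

x is bool; result = 'bool'

'bool'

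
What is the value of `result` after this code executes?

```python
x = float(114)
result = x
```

x = 114.0; result = 114.0

114.0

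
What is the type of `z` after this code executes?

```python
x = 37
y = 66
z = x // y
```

int // int = int

int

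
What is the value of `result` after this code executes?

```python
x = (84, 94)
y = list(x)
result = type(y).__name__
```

x is tuple; y is list; result = 'list'

'list'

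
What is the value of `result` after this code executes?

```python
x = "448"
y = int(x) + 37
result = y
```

x = '448'; y = 485; result = 485

485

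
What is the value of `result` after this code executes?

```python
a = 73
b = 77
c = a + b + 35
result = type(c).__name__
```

a is int; b is int; c is int; result = 'int'

'int'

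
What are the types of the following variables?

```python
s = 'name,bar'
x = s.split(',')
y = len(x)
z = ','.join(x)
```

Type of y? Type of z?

len() returns int; str.join() returns str

int, str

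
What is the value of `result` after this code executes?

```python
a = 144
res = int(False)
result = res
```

a = 144; res = 0; result = 0

0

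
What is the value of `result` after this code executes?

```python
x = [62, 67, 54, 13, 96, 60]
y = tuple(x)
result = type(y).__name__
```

x is list; y is tuple; result = 'tuple'

'tuple'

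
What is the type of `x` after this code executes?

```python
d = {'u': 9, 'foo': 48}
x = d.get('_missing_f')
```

dict.get() returns None when key not found

NoneType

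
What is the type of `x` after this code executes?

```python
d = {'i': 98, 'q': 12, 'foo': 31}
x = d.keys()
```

.keys() returns dict_keys view

dict_keys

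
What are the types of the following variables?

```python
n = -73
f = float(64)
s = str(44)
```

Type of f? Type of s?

f is assigned the result of calling float(), which returns a float; s is assigned the result of calling str(), which returns a str

float, str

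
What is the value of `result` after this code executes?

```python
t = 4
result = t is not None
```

t = 4; result = True

True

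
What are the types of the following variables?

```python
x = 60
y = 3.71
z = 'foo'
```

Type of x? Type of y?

x is assigned a bare integer (no decimal point), so it is an int; y is assigned a number with a decimal point, so it is a float

int, float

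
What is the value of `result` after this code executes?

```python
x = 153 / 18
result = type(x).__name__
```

x is float; result = 'float'

'float'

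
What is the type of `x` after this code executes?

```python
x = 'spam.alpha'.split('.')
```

str.split() returns list

list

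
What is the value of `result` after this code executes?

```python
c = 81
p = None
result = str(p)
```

c = 81; p = None; result = 'None'

'None'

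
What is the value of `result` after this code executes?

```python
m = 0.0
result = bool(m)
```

m = 0.0; result = False

False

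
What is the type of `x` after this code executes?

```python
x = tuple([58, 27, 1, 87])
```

tuple() constructor returns tuple

tuple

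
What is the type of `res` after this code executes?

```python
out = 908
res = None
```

None has type NoneType

NoneType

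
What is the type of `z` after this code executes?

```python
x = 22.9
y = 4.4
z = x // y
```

float // float = float

float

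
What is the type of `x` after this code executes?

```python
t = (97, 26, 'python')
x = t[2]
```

Index 2 of tuple is a str literal

str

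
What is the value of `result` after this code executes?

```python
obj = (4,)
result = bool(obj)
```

obj = (4,); result = True

True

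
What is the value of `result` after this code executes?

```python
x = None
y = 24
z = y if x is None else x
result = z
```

x = None; y = 24; z = 24; result = 24

24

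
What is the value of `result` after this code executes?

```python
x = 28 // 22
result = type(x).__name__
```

x is int; result = 'int'

'int'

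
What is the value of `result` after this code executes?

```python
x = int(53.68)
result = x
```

x = 53; result = 53

53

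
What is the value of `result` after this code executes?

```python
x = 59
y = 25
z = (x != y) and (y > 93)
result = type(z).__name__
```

x is int; y is int; z is bool; result = 'bool'

'bool'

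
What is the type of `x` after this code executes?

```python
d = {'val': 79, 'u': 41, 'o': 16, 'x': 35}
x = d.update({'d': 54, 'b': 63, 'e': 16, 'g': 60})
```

dict.update() returns None

NoneType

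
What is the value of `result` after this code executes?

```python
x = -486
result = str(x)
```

x = -486; result = '-486'

'-486'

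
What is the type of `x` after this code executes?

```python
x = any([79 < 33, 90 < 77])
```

any() returns bool

bool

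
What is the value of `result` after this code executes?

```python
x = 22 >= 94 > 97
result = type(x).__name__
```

x is bool; result = 'bool'

'bool'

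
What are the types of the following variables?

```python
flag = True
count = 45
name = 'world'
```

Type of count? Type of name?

count is assigned a bare integer (no decimal point), so it is an int; name is assigned a quoted string literal, so it is a str

int, str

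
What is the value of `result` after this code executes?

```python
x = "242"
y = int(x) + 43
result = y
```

x = '242'; y = 285; result = 285

285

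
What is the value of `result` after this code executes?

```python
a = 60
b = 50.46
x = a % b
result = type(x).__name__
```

a is int; b is float; x is float; result = 'float'

'float'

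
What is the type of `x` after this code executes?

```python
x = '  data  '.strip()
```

str.strip() returns str

str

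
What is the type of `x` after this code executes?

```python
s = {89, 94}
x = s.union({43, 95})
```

set.union() returns a new set

set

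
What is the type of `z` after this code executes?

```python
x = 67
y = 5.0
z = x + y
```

int + float = float

float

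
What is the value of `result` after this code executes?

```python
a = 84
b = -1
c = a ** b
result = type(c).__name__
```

a is int; b is int; c is float; result = 'float'

'float'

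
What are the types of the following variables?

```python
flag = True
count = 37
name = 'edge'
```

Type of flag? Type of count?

flag is assigned the constant True, which has type bool; count is assigned a bare integer (no decimal point), so it is an int

bool, int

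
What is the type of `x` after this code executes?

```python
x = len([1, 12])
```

len() always returns int

int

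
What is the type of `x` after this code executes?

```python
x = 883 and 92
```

'and' with truthy values returns last operand (int)

int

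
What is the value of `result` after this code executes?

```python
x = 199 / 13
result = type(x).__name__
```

x is float; result = 'float'

'float'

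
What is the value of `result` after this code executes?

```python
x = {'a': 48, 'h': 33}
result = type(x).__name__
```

x is dict; result = 'dict'

'dict'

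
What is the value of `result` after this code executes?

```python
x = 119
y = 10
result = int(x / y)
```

x = 119; y = 10; result = 11

11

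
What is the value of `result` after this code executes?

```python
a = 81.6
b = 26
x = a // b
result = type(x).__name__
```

a is float; b is int; x is float; result = 'float'

'float'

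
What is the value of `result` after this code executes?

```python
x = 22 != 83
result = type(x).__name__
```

x is bool; result = 'bool'

'bool'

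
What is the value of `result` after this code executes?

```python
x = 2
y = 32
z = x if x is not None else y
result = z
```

x = 2; y = 32; z = 2; result = 2

2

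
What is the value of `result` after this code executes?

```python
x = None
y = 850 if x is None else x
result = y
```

x = None; y = 850; result = 850

850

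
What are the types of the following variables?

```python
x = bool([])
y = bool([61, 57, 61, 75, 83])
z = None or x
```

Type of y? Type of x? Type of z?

bool() returns bool; bool() returns bool; None or bool returns the bool

bool, bool, bool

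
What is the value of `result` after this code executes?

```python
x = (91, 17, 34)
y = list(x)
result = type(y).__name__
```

x is tuple; y is list; result = 'list'

'list'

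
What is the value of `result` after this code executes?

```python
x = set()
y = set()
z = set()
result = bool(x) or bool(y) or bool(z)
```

x = set(); y = set(); z = set(); result = False

False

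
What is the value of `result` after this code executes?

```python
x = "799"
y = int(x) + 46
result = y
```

x = '799'; y = 845; result = 845

845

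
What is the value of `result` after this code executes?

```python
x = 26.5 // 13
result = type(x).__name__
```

x is float; result = 'float'

'float'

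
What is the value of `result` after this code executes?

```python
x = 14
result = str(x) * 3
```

x = 14; result = '141414'

'141414'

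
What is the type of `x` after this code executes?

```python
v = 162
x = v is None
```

'is' comparison returns bool

bool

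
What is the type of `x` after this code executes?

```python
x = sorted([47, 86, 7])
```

sorted() always returns list

list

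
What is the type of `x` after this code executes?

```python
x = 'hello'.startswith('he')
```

str.startswith() returns bool

bool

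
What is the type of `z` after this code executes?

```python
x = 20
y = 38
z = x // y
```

int // int = int

int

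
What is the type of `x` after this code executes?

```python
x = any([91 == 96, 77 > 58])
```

any() returns bool

bool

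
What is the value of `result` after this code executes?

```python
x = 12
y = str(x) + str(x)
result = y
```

x = 12; y = '1212'; result = '1212'

'1212'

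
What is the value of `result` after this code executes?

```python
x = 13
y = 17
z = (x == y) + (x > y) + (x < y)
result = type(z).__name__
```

x is int; y is int; z is int; result = 'int'

'int'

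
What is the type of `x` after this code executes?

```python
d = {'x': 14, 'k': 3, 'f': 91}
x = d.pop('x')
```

dict.pop() returns the value

int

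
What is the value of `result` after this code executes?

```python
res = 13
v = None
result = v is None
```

res = 13; v = None; result = True

True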